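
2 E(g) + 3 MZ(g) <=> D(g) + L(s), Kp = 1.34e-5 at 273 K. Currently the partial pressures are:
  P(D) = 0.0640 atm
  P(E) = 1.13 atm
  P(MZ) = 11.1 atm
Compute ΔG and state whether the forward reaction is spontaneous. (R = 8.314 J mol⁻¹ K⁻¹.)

(L is a pure solid — omitted from Qp.)
Qp = P(D) / (P(E)²·P(MZ)³) = (0.0640) / ((1.13)²·(11.1)³) = 3.66e-5
ΔG = RT ln(Qp/Kp) = (8.314 J mol⁻¹ K⁻¹)(273 K) × ln(3.66e-5/1.34e-5)
   = (2.270 kJ/mol)(1.005) = 2.28 kJ/mol
ΔG > 0, so the forward reaction is non-spontaneous (proceeds in reverse).

ΔG = 2.28 kJ/mol; the forward reaction is non-spontaneous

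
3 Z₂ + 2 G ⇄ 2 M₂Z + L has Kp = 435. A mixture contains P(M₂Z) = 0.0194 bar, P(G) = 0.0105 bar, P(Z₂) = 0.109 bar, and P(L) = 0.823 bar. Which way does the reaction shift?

Qp = P(M₂Z)²·P(L) / (P(Z₂)³·P(G)²) = (0.0194)²·(0.823) / ((0.109)³·(0.0105)²) = 2170
Qp = 2170 > Kp = 435, so the reverse reaction proceeds.

in the reverse direction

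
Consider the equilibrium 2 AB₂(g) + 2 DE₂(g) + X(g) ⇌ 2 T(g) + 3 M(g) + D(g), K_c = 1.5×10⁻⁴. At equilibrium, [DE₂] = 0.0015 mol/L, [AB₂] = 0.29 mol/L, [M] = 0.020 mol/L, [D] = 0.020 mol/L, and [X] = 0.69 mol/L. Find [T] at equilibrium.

At equilibrium, K_c = [T]²·[M]³·[D] / ([AB₂]²·[DE₂]²·[X]) = 1.5×10⁻⁴.
([T])²·(0.020)³·(0.020) / ((0.29)²·(0.0015)²·(0.69)) = 1.5×10⁻⁴
[T]² = 1.22×10⁻⁴ ⇒ [T] = 0.011 mol/L

[T] = 0.011 mol/L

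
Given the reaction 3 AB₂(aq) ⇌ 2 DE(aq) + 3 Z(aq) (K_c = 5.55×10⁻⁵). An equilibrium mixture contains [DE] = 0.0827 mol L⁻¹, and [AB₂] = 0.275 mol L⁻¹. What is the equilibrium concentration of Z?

[Z] = 0.0553 mol L⁻¹

At equilibrium, K_c = [DE]²·[Z]³ / [AB₂]³ = 5.55×10⁻⁵.
(0.0827)²·([Z])³ / (0.275)³ = 5.55×10⁻⁵
[Z]³ = 1.69×10⁻⁴ ⇒ [Z] = 0.0553 mol L⁻¹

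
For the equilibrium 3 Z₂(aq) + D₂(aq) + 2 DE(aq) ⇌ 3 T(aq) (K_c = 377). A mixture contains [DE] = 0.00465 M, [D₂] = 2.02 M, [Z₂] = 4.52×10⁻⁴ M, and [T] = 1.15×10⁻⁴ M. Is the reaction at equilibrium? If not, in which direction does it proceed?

at equilibrium

Q_c = [T]³ / ([Z₂]³·[D₂]·[DE]²) = (1.15×10⁻⁴)³ / ((4.52×10⁻⁴)³·(2.02)·(0.00465)²) = 377
Q_c = 377 = K_c, so the system is already at equilibrium.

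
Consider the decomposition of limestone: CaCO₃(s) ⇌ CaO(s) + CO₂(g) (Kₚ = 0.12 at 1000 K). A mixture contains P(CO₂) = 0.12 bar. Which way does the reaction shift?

neither direction; the system is at equilibrium

(CaCO₃, CaO are pure solids — omitted from Qₚ.)
Qₚ = P(CO₂) = 0.12
Qₚ = 0.12 = Kₚ, so the system is already at equilibrium.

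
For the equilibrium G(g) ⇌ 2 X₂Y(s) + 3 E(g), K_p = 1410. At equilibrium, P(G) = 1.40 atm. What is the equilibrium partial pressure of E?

(X₂Y is a pure solid — omitted from K_p.)
At equilibrium, K_p = P(E)³ / P(G) = 1410.
(P(E))³ / (1.40) = 1410
P(E)³ = 1970 ⇒ P(E) = 12.5 atm

P(E) = 12.5 atm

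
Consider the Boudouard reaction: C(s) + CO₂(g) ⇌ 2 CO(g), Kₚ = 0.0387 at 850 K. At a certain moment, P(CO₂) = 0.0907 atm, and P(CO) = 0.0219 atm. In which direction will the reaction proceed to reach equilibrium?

toward products

(C is a pure solid — omitted from Qₚ.)
Qₚ = P(CO)² / P(CO₂) = (0.0219)² / (0.0907) = 0.00529
Qₚ = 0.00529 < Kₚ = 0.0387, so the forward reaction proceeds.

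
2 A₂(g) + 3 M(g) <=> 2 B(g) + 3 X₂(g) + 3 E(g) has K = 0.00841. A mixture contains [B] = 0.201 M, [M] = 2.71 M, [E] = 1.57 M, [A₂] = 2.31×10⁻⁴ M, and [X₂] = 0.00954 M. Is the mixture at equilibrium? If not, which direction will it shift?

Q = [B]²·[X₂]³·[E]³ / ([A₂]²·[M]³) = (0.201)²·(0.00954)³·(1.57)³ / ((2.31×10⁻⁴)²·(2.71)³) = 0.128
Q = 0.128 > K = 0.00841: net reverse reaction.

no; Q > K, reaction proceeds in reverse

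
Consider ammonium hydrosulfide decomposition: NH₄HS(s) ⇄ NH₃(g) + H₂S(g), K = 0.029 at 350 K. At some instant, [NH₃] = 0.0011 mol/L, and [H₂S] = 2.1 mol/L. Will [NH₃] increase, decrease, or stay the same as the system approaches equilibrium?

(NH₄HS is a pure solid — omitted from Q.)
Q = [NH₃]·[H₂S] = (0.0011)·(2.1) = 0.0023
Q = 0.0023 < K = 0.029: net forward reaction.
NH₃ is a product, so it increases.

increase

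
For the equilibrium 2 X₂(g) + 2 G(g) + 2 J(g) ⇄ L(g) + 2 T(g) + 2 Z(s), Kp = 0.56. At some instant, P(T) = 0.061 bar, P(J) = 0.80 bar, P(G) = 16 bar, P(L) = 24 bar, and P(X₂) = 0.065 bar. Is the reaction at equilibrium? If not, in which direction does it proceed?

(Z is a pure solid — omitted from Qp.)
Qp = P(L)·P(T)² / (P(X₂)²·P(G)²·P(J)²) = (24)·(0.061)² / ((0.065)²·(16)²·(0.80)²) = 0.13
Qp = 0.13 < Kp = 0.56, so the forward reaction proceeds.

in the forward direction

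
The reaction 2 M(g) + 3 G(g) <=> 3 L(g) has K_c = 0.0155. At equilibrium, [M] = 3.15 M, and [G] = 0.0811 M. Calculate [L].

[L] = 0.0435 M

At equilibrium, K_c = [L]³ / ([M]²·[G]³) = 0.0155.
([L])³ / ((3.15)²·(0.0811)³) = 0.0155
[L]³ = 8.20×10⁻⁵ ⇒ [L] = 0.0435 M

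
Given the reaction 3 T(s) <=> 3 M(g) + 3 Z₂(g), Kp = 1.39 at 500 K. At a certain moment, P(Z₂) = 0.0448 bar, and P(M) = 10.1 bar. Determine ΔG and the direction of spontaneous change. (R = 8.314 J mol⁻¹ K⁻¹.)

ΔG = -11.3 kJ/mol; the forward reaction is spontaneous

(T is a pure solid — omitted from Qp.)
Qp = P(M)³·P(Z₂)³ = (10.1)³·(0.0448)³ = 0.0926
ΔG = RT ln(Qp/Kp) = (8.314 J mol⁻¹ K⁻¹)(500 K) × ln(0.0926/1.39)
   = (4.157 kJ/mol)(-2.709) = -11.3 kJ/mol
ΔG < 0, so the forward reaction is spontaneous (proceeds forward).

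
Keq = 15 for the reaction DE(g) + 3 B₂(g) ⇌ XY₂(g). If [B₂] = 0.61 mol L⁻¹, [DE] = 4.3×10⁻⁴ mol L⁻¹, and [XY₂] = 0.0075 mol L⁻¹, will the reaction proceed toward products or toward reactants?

Q = [XY₂] / ([DE]·[B₂]³) = (0.0075) / ((4.3×10⁻⁴)·(0.61)³) = 77
Q = 77 > Keq = 15, so the reverse reaction proceeds.

reverse (toward reactants)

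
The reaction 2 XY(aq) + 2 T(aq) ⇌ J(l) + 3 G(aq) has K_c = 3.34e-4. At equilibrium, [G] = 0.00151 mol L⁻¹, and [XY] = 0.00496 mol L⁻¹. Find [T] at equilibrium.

(J is a pure liquid — omitted from K_c.)
At equilibrium, K_c = [G]³ / ([XY]²·[T]²) = 3.34e-4.
(0.00151)³ / ((0.00496)²·([T])²) = 3.34e-4
[T]² = 0.419 ⇒ [T] = 0.647 mol L⁻¹

[T] = 0.647 mol L⁻¹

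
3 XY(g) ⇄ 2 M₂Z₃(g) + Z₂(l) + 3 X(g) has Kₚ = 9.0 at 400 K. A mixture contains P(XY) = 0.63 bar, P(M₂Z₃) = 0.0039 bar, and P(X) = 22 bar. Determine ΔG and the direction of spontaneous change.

ΔG = -8.75 kJ/mol; the forward reaction is spontaneous

(Z₂ is a pure liquid — omitted from Qₚ.)
Qₚ = P(M₂Z₃)²·P(X)³ / P(XY)³ = (0.0039)²·(22)³ / (0.63)³ = 0.648
ΔG = RT ln(Qₚ/Kₚ) = (8.314 J mol⁻¹ K⁻¹)(400 K) × ln(0.648/9.0)
   = (3.326 kJ/mol)(-2.631) = -8.75 kJ/mol
ΔG < 0, so the forward reaction is spontaneous (proceeds forward).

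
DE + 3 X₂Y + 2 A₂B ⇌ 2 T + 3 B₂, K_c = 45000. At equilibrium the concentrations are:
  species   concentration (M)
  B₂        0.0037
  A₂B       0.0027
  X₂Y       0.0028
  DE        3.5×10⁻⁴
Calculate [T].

At equilibrium, K_c = [T]²·[B₂]³ / ([DE]·[X₂Y]³·[A₂B]²) = 45000.
([T])²·(0.0037)³ / ((3.5×10⁻⁴)·(0.0028)³·(0.0027)²) = 45000
[T]² = 4.98×10⁻⁵ ⇒ [T] = 0.0071 M

[T] = 0.0071 M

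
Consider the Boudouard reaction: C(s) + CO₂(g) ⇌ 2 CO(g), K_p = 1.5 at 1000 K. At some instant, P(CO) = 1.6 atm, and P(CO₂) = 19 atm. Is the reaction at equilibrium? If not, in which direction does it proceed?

to the right

(C is a pure solid — omitted from Q_p.)
Q_p = P(CO)² / P(CO₂) = (1.6)² / (19) = 0.13
Q_p = 0.13 < K_p = 1.5, so the forward reaction proceeds.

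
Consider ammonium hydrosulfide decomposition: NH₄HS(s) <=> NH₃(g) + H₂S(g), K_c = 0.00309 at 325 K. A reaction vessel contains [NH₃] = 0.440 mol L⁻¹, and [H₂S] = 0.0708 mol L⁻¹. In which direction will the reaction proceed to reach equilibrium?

(NH₄HS is a pure solid — omitted from Q_c.)
Q_c = [NH₃]·[H₂S] = (0.440)·(0.0708) = 0.0312
Q_c = 0.0312 > K_c = 0.00309, so the reverse reaction proceeds.

reverse (toward reactants)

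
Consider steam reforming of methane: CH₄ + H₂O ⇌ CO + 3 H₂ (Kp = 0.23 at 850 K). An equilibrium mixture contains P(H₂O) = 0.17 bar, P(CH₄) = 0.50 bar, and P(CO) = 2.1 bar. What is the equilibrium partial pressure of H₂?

At equilibrium, Kp = P(CO)·P(H₂)³ / (P(CH₄)·P(H₂O)) = 0.23.
(2.1)·(P(H₂))³ / ((0.50)·(0.17)) = 0.23
P(H₂)³ = 0.00931 ⇒ P(H₂) = 0.21 bar

P(H₂) = 0.21 bar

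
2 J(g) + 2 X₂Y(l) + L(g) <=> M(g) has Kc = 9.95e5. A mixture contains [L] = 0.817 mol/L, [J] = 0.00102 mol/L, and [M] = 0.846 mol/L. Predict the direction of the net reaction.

at equilibrium

(X₂Y is a pure liquid — omitted from Qc.)
Qc = [M] / ([J]²·[L]) = (0.846) / ((0.00102)²·(0.817)) = 9.95e5
Qc = 9.95e5 = Kc, so the system is already at equilibrium.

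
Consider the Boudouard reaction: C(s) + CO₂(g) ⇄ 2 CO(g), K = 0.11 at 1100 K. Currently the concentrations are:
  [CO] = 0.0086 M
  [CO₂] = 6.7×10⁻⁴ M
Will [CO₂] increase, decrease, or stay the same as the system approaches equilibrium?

(C is a pure solid — omitted from Q.)
Q = [CO]² / [CO₂] = (0.0086)² / (6.7×10⁻⁴) = 0.11
Q = 0.11 = K; the system is at equilibrium.

stay the same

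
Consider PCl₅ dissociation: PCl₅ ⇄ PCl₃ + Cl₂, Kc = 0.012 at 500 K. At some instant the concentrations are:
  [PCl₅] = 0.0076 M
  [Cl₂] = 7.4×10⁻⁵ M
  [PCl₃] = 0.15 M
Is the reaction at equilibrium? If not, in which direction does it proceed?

in the forward direction

Qc = [PCl₃]·[Cl₂] / [PCl₅] = (0.15)·(7.4×10⁻⁵) / (0.0076) = 0.0015
Qc = 0.0015 < Kc = 0.012, so the forward reaction proceeds.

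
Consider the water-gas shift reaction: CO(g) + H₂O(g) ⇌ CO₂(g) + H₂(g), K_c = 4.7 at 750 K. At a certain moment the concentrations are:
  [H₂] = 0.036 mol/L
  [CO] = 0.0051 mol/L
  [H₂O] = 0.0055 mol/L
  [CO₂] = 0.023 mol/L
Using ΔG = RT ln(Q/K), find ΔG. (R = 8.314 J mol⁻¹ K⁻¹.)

ΔG = 11.5 kJ/mol

Q_c = [CO₂]·[H₂] / ([CO]·[H₂O]) = (0.023)·(0.036) / ((0.0051)·(0.0055)) = 29.5
ΔG = RT ln(Q_c/K_c) = (8.314 J mol⁻¹ K⁻¹)(750 K) × ln(29.5/4.7)
   = (6.236 kJ/mol)(1.837) = 11.5 kJ/mol
ΔG > 0, so the forward reaction is non-spontaneous (proceeds in reverse).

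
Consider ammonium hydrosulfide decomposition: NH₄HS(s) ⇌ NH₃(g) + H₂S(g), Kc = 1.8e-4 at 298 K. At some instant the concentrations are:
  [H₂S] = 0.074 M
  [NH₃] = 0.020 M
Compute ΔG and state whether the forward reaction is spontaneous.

(NH₄HS is a pure solid — omitted from Qc.)
Qc = [NH₃]·[H₂S] = (0.020)·(0.074) = 0.00148
ΔG = RT ln(Qc/Kc) = (8.314 J mol⁻¹ K⁻¹)(298 K) × ln(0.00148/1.8e-4)
   = (2.478 kJ/mol)(2.107) = 5.22 kJ/mol
ΔG > 0, so the forward reaction is non-spontaneous (proceeds in reverse).

ΔG = 5.22 kJ/mol; the forward reaction is non-spontaneous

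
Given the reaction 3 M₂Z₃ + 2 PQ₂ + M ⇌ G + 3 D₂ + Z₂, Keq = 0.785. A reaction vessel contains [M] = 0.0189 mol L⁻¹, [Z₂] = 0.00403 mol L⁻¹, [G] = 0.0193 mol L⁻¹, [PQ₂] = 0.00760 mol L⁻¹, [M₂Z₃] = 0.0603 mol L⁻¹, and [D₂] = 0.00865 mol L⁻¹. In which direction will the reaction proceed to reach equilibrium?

Q = [G]·[D₂]³·[Z₂] / ([M₂Z₃]³·[PQ₂]²·[M]) = (0.0193)·(0.00865)³·(0.00403) / ((0.0603)³·(0.00760)²·(0.0189)) = 0.210
Q = 0.210 < Keq = 0.785, so the forward reaction proceeds.

toward products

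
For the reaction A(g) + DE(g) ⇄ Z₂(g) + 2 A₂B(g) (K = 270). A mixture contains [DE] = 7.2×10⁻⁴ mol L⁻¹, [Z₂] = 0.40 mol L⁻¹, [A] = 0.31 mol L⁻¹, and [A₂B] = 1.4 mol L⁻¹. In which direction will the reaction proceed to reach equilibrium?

toward reactants

Q = [Z₂]·[A₂B]² / ([A]·[DE]) = (0.40)·(1.4)² / ((0.31)·(7.2×10⁻⁴)) = 3500
Q = 3500 > K = 270, so the reverse reaction proceeds.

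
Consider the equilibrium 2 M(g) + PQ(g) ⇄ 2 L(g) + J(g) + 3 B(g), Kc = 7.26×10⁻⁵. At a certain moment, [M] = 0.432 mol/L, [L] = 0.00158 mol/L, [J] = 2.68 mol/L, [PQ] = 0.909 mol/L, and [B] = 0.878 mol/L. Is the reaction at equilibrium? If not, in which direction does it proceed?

Qc = [L]²·[J]·[B]³ / ([M]²·[PQ]) = (0.00158)²·(2.68)·(0.878)³ / ((0.432)²·(0.909)) = 2.67×10⁻⁵
Qc = 2.67×10⁻⁵ < Kc = 7.26×10⁻⁵, so the forward reaction proceeds.

in the forward direction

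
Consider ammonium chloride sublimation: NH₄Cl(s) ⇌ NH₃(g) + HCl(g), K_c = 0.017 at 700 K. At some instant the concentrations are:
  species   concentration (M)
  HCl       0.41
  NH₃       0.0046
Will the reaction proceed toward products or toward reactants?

(NH₄Cl is a pure solid — omitted from Q_c.)
Q_c = [NH₃]·[HCl] = (0.0046)·(0.41) = 0.0019
Q_c = 0.0019 < K_c = 0.017, so the forward reaction proceeds.

forward (toward products)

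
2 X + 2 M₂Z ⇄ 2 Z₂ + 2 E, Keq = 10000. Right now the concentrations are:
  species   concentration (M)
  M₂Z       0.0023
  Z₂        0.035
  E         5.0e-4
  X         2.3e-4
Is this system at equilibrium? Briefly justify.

Q = [Z₂]²·[E]² / ([X]²·[M₂Z]²) = (0.035)²·(5.0e-4)² / ((2.3e-4)²·(0.0023)²) = 1100
Q = 1100 < Keq = 10000: net forward reaction.

no; Q < K, reaction proceeds forward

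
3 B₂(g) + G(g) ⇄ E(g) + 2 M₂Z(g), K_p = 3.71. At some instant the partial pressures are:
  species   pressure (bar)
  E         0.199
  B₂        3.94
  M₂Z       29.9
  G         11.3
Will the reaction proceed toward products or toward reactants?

Q_p = P(E)·P(M₂Z)² / (P(B₂)³·P(G)) = (0.199)·(29.9)² / ((3.94)³·(11.3)) = 0.257
Q_p = 0.257 < K_p = 3.71, so the forward reaction proceeds.

toward products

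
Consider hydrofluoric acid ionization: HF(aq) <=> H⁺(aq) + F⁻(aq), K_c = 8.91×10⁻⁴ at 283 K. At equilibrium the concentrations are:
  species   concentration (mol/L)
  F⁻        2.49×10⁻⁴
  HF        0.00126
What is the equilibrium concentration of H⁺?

At equilibrium, K_c = [H⁺]·[F⁻] / [HF] = 8.91×10⁻⁴.
([H⁺])·(2.49×10⁻⁴) / (0.00126) = 8.91×10⁻⁴
[H⁺] = 0.00451 mol/L

[H⁺] = 0.00451 mol/L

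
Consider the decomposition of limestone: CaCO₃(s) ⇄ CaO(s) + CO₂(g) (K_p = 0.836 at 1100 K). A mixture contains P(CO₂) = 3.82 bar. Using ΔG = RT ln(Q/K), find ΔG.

ΔG = 13.9 kJ/mol

(CaCO₃, CaO are pure solids — omitted from Q_p.)
Q_p = P(CO₂) = 3.82
ΔG = RT ln(Q_p/K_p) = (8.314 J mol⁻¹ K⁻¹)(1100 K) × ln(3.82/0.836)
   = (9.145 kJ/mol)(1.519) = 13.9 kJ/mol
ΔG > 0, so the forward reaction is non-spontaneous (proceeds in reverse).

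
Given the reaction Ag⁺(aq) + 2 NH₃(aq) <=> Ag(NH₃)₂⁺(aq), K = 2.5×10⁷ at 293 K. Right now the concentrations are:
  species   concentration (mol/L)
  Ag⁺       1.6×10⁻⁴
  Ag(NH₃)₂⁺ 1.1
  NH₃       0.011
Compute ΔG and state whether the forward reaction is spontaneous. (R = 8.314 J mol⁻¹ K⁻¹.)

Q = [Ag(NH₃)₂⁺] / ([Ag⁺]·[NH₃]²) = (1.1) / ((1.6×10⁻⁴)·(0.011)²) = 5.68×10⁷
ΔG = RT ln(Q/K) = (8.314 J mol⁻¹ K⁻¹)(293 K) × ln(5.68×10⁷/2.5×10⁷)
   = (2.436 kJ/mol)(0.8207) = 2.00 kJ/mol
ΔG > 0, so the forward reaction is non-spontaneous (proceeds in reverse).

ΔG = 2.00 kJ/mol; the forward reaction is non-spontaneous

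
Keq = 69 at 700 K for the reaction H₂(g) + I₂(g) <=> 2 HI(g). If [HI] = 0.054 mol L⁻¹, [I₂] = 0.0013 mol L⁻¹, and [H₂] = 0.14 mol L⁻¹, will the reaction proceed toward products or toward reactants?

Q = [HI]² / ([H₂]·[I₂]) = (0.054)² / ((0.14)·(0.0013)) = 16
Q = 16 < Keq = 69, so the forward reaction proceeds.

to the right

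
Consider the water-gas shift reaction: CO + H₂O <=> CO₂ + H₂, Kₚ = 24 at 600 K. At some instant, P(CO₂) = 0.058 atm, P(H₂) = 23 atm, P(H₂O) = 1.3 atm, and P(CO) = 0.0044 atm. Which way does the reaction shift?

Qₚ = P(CO₂)·P(H₂) / (P(CO)·P(H₂O)) = (0.058)·(23) / ((0.0044)·(1.3)) = 230
Qₚ = 230 > Kₚ = 24, so the reverse reaction proceeds.

in the reverse direction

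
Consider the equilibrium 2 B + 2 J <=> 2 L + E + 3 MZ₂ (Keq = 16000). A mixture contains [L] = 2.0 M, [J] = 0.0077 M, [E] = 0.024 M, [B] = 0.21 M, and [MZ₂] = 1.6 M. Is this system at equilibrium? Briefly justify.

no; Q > K, reaction proceeds in reverse

Q = [L]²·[E]·[MZ₂]³ / ([B]²·[J]²) = (2.0)²·(0.024)·(1.6)³ / ((0.21)²·(0.0077)²) = 1.5×10⁵
Q = 1.5×10⁵ > Keq = 16000: net reverse reaction.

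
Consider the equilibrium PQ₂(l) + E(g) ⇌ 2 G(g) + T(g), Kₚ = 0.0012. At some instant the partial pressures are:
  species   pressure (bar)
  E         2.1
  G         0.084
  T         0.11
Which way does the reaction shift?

(PQ₂ is a pure liquid — omitted from Qₚ.)
Qₚ = P(G)²·P(T) / P(E) = (0.084)²·(0.11) / (2.1) = 3.7×10⁻⁴
Qₚ = 3.7×10⁻⁴ < Kₚ = 0.0012, so the forward reaction proceeds.

forward (toward products)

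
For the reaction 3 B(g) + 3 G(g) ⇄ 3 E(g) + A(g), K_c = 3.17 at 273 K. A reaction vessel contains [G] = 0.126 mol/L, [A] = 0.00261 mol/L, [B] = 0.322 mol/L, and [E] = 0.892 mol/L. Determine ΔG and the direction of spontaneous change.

Q_c = [E]³·[A] / ([B]³·[G]³) = (0.892)³·(0.00261) / ((0.322)³·(0.126)³) = 27.7
ΔG = RT ln(Q_c/K_c) = (8.314 J mol⁻¹ K⁻¹)(273 K) × ln(27.7/3.17)
   = (2.270 kJ/mol)(2.168) = 4.92 kJ/mol
ΔG > 0, so the forward reaction is non-spontaneous (proceeds in reverse).

ΔG = 4.92 kJ/mol; the forward reaction is non-spontaneous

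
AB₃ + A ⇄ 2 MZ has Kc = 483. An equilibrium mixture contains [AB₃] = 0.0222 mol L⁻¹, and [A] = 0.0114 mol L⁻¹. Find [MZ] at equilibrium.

At equilibrium, Kc = [MZ]² / ([AB₃]·[A]) = 483.
([MZ])² / ((0.0222)·(0.0114)) = 483
[MZ]² = 0.122 ⇒ [MZ] = 0.350 mol L⁻¹

[MZ] = 0.350 mol L⁻¹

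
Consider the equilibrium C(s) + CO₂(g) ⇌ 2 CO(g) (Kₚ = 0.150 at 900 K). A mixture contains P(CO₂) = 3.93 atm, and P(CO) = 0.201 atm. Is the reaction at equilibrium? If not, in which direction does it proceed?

(C is a pure solid — omitted from Qₚ.)
Qₚ = P(CO)² / P(CO₂) = (0.201)² / (3.93) = 0.0103
Qₚ = 0.0103 < Kₚ = 0.150, so the forward reaction proceeds.

in the forward direction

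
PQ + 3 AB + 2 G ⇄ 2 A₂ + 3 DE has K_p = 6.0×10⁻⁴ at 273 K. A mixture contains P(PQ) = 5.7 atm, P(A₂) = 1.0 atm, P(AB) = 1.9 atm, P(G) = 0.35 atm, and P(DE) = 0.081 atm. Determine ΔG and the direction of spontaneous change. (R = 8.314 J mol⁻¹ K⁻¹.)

ΔG = -3.83 kJ/mol; the forward reaction is spontaneous

Q_p = P(A₂)²·P(DE)³ / (P(PQ)·P(AB)³·P(G)²) = (1.0)²·(0.081)³ / ((5.7)·(1.9)³·(0.35)²) = 1.11×10⁻⁴
ΔG = RT ln(Q_p/K_p) = (8.314 J mol⁻¹ K⁻¹)(273 K) × ln(1.11×10⁻⁴/6.0×10⁻⁴)
   = (2.270 kJ/mol)(-1.687) = -3.83 kJ/mol
ΔG < 0, so the forward reaction is spontaneous (proceeds forward).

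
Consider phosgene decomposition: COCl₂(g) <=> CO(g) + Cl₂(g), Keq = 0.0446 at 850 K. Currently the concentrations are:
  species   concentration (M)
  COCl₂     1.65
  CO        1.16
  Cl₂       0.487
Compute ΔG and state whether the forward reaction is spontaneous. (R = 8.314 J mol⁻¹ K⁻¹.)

ΔG = 14.4 kJ/mol; the forward reaction is non-spontaneous

Q = [CO]·[Cl₂] / [COCl₂] = (1.16)·(0.487) / (1.65) = 0.342
ΔG = RT ln(Q/Keq) = (8.314 J mol⁻¹ K⁻¹)(850 K) × ln(0.342/0.0446)
   = (7.067 kJ/mol)(2.037) = 14.4 kJ/mol
ΔG > 0, so the forward reaction is non-spontaneous (proceeds in reverse).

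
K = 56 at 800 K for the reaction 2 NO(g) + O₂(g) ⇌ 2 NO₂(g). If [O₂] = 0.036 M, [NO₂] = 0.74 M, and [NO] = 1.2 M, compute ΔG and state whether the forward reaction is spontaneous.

ΔG = -11.1 kJ/mol; the forward reaction is spontaneous

Q = [NO₂]² / ([NO]²·[O₂]) = (0.74)² / ((1.2)²·(0.036)) = 10.6
ΔG = RT ln(Q/K) = (8.314 J mol⁻¹ K⁻¹)(800 K) × ln(10.6/56)
   = (6.651 kJ/mol)(-1.664) = -11.1 kJ/mol
ΔG < 0, so the forward reaction is spontaneous (proceeds forward).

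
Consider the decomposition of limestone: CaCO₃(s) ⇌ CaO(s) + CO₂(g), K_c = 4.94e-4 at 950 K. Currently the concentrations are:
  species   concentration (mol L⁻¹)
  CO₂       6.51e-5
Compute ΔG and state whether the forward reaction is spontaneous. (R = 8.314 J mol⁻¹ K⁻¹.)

(CaCO₃, CaO are pure solids — omitted from Q_c.)
Q_c = [CO₂] = 6.51e-5
ΔG = RT ln(Q_c/K_c) = (8.314 J mol⁻¹ K⁻¹)(950 K) × ln(6.51e-5/4.94e-4)
   = (7.898 kJ/mol)(-2.027) = -16.0 kJ/mol
ΔG < 0, so the forward reaction is spontaneous (proceeds forward).

ΔG = -16.0 kJ/mol; the forward reaction is spontaneous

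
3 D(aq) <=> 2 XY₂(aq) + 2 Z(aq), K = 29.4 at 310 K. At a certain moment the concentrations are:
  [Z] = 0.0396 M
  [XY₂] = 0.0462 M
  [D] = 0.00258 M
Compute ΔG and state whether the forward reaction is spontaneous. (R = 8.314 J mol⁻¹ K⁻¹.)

ΔG = 4.88 kJ/mol; the forward reaction is non-spontaneous

Q = [XY₂]²·[Z]² / [D]³ = (0.0462)²·(0.0396)² / (0.00258)³ = 195
ΔG = RT ln(Q/K) = (8.314 J mol⁻¹ K⁻¹)(310 K) × ln(195/29.4)
   = (2.577 kJ/mol)(1.892) = 4.88 kJ/mol
ΔG > 0, so the forward reaction is non-spontaneous (proceeds in reverse).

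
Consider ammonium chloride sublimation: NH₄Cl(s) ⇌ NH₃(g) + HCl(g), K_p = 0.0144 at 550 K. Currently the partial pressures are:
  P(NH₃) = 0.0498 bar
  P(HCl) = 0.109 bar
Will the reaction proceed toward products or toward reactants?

in the forward direction

(NH₄Cl is a pure solid — omitted from Q_p.)
Q_p = P(NH₃)·P(HCl) = (0.0498)·(0.109) = 0.00543
Q_p = 0.00543 < K_p = 0.0144, so the forward reaction proceeds.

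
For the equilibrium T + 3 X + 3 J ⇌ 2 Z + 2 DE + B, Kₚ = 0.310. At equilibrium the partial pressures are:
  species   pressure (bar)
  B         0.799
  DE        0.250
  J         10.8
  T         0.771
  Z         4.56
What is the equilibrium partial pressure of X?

P(X) = 0.151 bar

At equilibrium, Kₚ = P(Z)²·P(DE)²·P(B) / (P(T)·P(X)³·P(J)³) = 0.310.
(4.56)²·(0.250)²·(0.799) / ((0.771)·(P(X))³·(10.8)³) = 0.310
P(X)³ = 0.00345 ⇒ P(X) = 0.151 bar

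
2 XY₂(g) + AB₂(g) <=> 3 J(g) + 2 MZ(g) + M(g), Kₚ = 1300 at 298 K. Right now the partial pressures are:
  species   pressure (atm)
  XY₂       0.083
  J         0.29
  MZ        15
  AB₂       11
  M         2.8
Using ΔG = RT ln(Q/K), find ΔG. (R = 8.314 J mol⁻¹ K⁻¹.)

ΔG = -4.60 kJ/mol

Qₚ = P(J)³·P(MZ)²·P(M) / (P(XY₂)²·P(AB₂)) = (0.29)³·(15)²·(2.8) / ((0.083)²·(11)) = 203
ΔG = RT ln(Qₚ/Kₚ) = (8.314 J mol⁻¹ K⁻¹)(298 K) × ln(203/1300)
   = (2.478 kJ/mol)(-1.857) = -4.60 kJ/mol
ΔG < 0, so the forward reaction is spontaneous (proceeds forward).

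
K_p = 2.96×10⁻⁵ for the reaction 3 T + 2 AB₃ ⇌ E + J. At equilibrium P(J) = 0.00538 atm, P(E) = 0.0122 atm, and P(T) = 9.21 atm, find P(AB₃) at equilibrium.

At equilibrium, K_p = P(E)·P(J) / (P(T)³·P(AB₃)²) = 2.96×10⁻⁵.
(0.0122)·(0.00538) / ((9.21)³·(P(AB₃))²) = 2.96×10⁻⁵
P(AB₃)² = 0.00284 ⇒ P(AB₃) = 0.0533 atm

P(AB₃) = 0.0533 atm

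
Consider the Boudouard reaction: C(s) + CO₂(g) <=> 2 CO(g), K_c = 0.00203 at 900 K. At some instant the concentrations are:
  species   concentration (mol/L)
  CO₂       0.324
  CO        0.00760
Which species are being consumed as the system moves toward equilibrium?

C, CO₂ (reactants)

(C is a pure solid — omitted from Q_c.)
Q_c = [CO]² / [CO₂] = (0.00760)² / (0.324) = 1.78×10⁻⁴
Q_c = 1.78×10⁻⁴ < K_c = 0.00203: net forward reaction.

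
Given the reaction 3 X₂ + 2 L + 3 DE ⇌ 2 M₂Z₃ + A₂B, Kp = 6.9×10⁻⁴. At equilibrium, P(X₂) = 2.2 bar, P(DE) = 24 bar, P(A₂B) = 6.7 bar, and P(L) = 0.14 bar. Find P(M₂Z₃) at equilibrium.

At equilibrium, Kp = P(M₂Z₃)²·P(A₂B) / (P(X₂)³·P(L)²·P(DE)³) = 6.9×10⁻⁴.
(P(M₂Z₃))²·(6.7) / ((2.2)³·(0.14)²·(24)³) = 6.9×10⁻⁴
P(M₂Z₃)² = 0.297 ⇒ P(M₂Z₃) = 0.55 bar

P(M₂Z₃) = 0.55 bar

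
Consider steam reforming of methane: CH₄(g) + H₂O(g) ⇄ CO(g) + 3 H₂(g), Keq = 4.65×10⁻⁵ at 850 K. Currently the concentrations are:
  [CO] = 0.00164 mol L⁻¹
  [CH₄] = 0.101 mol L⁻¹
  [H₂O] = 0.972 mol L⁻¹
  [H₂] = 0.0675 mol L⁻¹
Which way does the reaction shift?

forward (toward products)

Q = [CO]·[H₂]³ / ([CH₄]·[H₂O]) = (0.00164)·(0.0675)³ / ((0.101)·(0.972)) = 5.14×10⁻⁶
Q = 5.14×10⁻⁶ < Keq = 4.65×10⁻⁵, so the forward reaction proceeds.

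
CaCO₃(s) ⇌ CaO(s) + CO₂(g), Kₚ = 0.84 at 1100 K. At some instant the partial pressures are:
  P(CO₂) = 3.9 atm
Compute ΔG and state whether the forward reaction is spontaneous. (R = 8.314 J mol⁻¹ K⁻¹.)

(CaCO₃, CaO are pure solids — omitted from Qₚ.)
Qₚ = P(CO₂) = 3.90
ΔG = RT ln(Qₚ/Kₚ) = (8.314 J mol⁻¹ K⁻¹)(1100 K) × ln(3.90/0.84)
   = (9.145 kJ/mol)(1.535) = 14.0 kJ/mol
ΔG > 0, so the forward reaction is non-spontaneous (proceeds in reverse).

ΔG = 14.0 kJ/mol; the forward reaction is non-spontaneous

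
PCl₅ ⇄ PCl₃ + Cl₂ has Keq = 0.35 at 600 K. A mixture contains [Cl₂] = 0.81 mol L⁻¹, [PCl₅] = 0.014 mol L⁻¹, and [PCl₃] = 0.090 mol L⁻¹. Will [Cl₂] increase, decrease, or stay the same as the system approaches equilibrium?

decrease

Q = [PCl₃]·[Cl₂] / [PCl₅] = (0.090)·(0.81) / (0.014) = 5.2
Q = 5.2 > Keq = 0.35: net reverse reaction.
Cl₂ is a product, so it decreases.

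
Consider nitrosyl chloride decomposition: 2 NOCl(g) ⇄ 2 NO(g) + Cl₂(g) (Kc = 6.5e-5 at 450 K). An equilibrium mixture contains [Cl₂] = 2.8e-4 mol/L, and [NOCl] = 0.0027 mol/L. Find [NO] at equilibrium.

[NO] = 0.0013 mol/L

At equilibrium, Kc = [NO]²·[Cl₂] / [NOCl]² = 6.5e-5.
([NO])²·(2.8e-4) / (0.0027)² = 6.5e-5
[NO]² = 1.69e-6 ⇒ [NO] = 0.0013 mol/L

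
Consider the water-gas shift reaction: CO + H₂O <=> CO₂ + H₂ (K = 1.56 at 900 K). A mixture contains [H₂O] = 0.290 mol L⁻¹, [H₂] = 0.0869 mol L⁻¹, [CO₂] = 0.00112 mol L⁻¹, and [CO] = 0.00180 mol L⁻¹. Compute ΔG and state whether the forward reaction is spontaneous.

Q = [CO₂]·[H₂] / ([CO]·[H₂O]) = (0.00112)·(0.0869) / ((0.00180)·(0.290)) = 0.186
ΔG = RT ln(Q/K) = (8.314 J mol⁻¹ K⁻¹)(900 K) × ln(0.186/1.56)
   = (7.483 kJ/mol)(-2.127) = -15.9 kJ/mol
ΔG < 0, so the forward reaction is spontaneous (proceeds forward).

ΔG = -15.9 kJ/mol; the forward reaction is spontaneous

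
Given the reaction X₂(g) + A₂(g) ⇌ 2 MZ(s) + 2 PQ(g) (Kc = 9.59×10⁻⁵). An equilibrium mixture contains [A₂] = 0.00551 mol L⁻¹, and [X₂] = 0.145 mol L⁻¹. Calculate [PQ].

(MZ is a pure solid — omitted from Kc.)
At equilibrium, Kc = [PQ]² / ([X₂]·[A₂]) = 9.59×10⁻⁵.
([PQ])² / ((0.145)·(0.00551)) = 9.59×10⁻⁵
[PQ]² = 7.66×10⁻⁸ ⇒ [PQ] = 2.77×10⁻⁴ mol L⁻¹

[PQ] = 2.77×10⁻⁴ mol L⁻¹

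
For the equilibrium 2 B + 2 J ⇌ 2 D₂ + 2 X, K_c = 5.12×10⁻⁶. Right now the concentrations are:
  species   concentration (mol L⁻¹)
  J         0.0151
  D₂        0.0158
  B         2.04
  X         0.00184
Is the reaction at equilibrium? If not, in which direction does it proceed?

toward products

Q_c = [D₂]²·[X]² / ([B]²·[J]²) = (0.0158)²·(0.00184)² / ((2.04)²·(0.0151)²) = 8.91×10⁻⁷
Q_c = 8.91×10⁻⁷ < K_c = 5.12×10⁻⁶, so the forward reaction proceeds.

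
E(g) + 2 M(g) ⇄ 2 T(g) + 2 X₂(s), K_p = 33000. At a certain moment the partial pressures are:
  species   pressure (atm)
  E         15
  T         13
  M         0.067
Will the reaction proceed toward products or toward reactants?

(X₂ is a pure solid — omitted from Q_p.)
Q_p = P(T)² / (P(E)·P(M)²) = (13)² / ((15)·(0.067)²) = 2500
Q_p = 2500 < K_p = 33000, so the forward reaction proceeds.

toward products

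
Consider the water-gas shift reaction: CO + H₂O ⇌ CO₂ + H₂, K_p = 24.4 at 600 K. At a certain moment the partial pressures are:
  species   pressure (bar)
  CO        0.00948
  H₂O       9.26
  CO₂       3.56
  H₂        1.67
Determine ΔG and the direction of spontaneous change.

Q_p = P(CO₂)·P(H₂) / (P(CO)·P(H₂O)) = (3.56)·(1.67) / ((0.00948)·(9.26)) = 67.7
ΔG = RT ln(Q_p/K_p) = (8.314 J mol⁻¹ K⁻¹)(600 K) × ln(67.7/24.4)
   = (4.988 kJ/mol)(1.021) = 5.09 kJ/mol
ΔG > 0, so the forward reaction is non-spontaneous (proceeds in reverse).

ΔG = 5.09 kJ/mol; the forward reaction is non-spontaneous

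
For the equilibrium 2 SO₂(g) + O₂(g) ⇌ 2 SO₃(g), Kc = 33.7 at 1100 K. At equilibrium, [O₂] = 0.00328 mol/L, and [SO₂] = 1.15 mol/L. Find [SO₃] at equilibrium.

At equilibrium, Kc = [SO₃]² / ([SO₂]²·[O₂]) = 33.7.
([SO₃])² / ((1.15)²·(0.00328)) = 33.7
[SO₃]² = 0.146 ⇒ [SO₃] = 0.382 mol/L

[SO₃] = 0.382 mol/L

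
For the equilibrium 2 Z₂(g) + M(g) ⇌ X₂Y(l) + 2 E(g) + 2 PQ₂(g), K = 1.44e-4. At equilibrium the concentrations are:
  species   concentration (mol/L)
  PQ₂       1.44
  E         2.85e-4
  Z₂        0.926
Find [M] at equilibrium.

[M] = 0.00136 mol/L

(X₂Y is a pure liquid — omitted from K.)
At equilibrium, K = [E]²·[PQ₂]² / ([Z₂]²·[M]) = 1.44e-4.
(2.85e-4)²·(1.44)² / ((0.926)²·([M])) = 1.44e-4
[M] = 0.00136 mol/L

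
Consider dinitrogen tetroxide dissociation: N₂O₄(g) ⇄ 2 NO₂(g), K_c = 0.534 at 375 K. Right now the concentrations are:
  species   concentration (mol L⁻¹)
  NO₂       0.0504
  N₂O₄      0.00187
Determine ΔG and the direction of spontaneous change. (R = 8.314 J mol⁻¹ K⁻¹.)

Q_c = [NO₂]² / [N₂O₄] = (0.0504)² / (0.00187) = 1.36
ΔG = RT ln(Q_c/K_c) = (8.314 J mol⁻¹ K⁻¹)(375 K) × ln(1.36/0.534)
   = (3.118 kJ/mol)(0.9348) = 2.91 kJ/mol
ΔG > 0, so the forward reaction is non-spontaneous (proceeds in reverse).

ΔG = 2.91 kJ/mol; the forward reaction is non-spontaneous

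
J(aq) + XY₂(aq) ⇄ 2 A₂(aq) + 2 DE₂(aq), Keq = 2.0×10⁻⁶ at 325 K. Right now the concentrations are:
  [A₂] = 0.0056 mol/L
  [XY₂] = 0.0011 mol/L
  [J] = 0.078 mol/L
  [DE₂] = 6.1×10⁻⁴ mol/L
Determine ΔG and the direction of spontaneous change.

Q = [A₂]²·[DE₂]² / ([J]·[XY₂]) = (0.0056)²·(6.1×10⁻⁴)² / ((0.078)·(0.0011)) = 1.36×10⁻⁷
ΔG = RT ln(Q/Keq) = (8.314 J mol⁻¹ K⁻¹)(325 K) × ln(1.36×10⁻⁷/2.0×10⁻⁶)
   = (2.702 kJ/mol)(-2.688) = -7.26 kJ/mol
ΔG < 0, so the forward reaction is spontaneous (proceeds forward).

ΔG = -7.26 kJ/mol; the forward reaction is spontaneous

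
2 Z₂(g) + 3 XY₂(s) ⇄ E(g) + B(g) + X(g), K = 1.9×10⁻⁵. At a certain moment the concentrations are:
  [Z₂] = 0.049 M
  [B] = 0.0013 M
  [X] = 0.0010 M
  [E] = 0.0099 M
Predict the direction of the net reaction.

toward products

(XY₂ is a pure solid — omitted from Q.)
Q = [E]·[B]·[X] / [Z₂]² = (0.0099)·(0.0013)·(0.0010) / (0.049)² = 5.4×10⁻⁶
Q = 5.4×10⁻⁶ < K = 1.9×10⁻⁵, so the forward reaction proceeds.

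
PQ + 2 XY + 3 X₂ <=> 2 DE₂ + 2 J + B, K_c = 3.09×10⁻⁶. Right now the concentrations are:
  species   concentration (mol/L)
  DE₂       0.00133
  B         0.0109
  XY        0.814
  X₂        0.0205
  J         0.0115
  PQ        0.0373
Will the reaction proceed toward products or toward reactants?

Q_c = [DE₂]²·[J]²·[B] / ([PQ]·[XY]²·[X₂]³) = (0.00133)²·(0.0115)²·(0.0109) / ((0.0373)·(0.814)²·(0.0205)³) = 1.20×10⁻⁵
Q_c = 1.20×10⁻⁵ > K_c = 3.09×10⁻⁶, so the reverse reaction proceeds.

toward reactants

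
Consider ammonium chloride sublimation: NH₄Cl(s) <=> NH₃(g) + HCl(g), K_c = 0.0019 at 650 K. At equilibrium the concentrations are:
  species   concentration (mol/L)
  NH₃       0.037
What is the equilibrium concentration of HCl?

[HCl] = 0.051 mol/L

(NH₄Cl is a pure solid — omitted from K_c.)
At equilibrium, K_c = [NH₃]·[HCl] = 0.0019.
(0.037)·([HCl]) = 0.0019
[HCl] = 0.0514 = 0.051 mol/L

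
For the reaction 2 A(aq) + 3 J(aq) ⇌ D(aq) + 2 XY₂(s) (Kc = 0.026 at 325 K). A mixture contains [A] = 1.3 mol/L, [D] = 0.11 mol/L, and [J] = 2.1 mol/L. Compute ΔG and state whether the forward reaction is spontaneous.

ΔG = -3.53 kJ/mol; the forward reaction is spontaneous

(XY₂ is a pure solid — omitted from Qc.)
Qc = [D] / ([A]²·[J]³) = (0.11) / ((1.3)²·(2.1)³) = 0.00703
ΔG = RT ln(Qc/Kc) = (8.314 J mol⁻¹ K⁻¹)(325 K) × ln(0.00703/0.026)
   = (2.702 kJ/mol)(-1.308) = -3.53 kJ/mol
ΔG < 0, so the forward reaction is spontaneous (proceeds forward).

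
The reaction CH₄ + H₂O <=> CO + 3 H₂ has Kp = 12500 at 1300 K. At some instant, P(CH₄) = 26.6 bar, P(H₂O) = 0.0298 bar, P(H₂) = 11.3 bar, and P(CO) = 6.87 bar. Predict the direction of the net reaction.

Qp = P(CO)·P(H₂)³ / (P(CH₄)·P(H₂O)) = (6.87)·(11.3)³ / ((26.6)·(0.0298)) = 12500
Qp = 12500 = Kp, so the system is already at equilibrium.

at equilibrium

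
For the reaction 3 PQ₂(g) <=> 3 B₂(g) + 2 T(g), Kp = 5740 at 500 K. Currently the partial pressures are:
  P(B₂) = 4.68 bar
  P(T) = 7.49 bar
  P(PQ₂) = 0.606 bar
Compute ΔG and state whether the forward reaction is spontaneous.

Qp = P(B₂)³·P(T)² / P(PQ₂)³ = (4.68)³·(7.49)² / (0.606)³ = 25800
ΔG = RT ln(Qp/Kp) = (8.314 J mol⁻¹ K⁻¹)(500 K) × ln(25800/5740)
   = (4.157 kJ/mol)(1.503) = 6.25 kJ/mol
ΔG > 0, so the forward reaction is non-spontaneous (proceeds in reverse).

ΔG = 6.25 kJ/mol; the forward reaction is non-spontaneous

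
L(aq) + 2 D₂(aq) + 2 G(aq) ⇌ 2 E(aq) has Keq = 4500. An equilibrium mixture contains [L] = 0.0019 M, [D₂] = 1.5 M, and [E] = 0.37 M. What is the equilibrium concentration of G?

[G] = 0.084 M

At equilibrium, Keq = [E]² / ([L]·[D₂]²·[G]²) = 4500.
(0.37)² / ((0.0019)·(1.5)²·([G])²) = 4500
[G]² = 0.00712 ⇒ [G] = 0.084 M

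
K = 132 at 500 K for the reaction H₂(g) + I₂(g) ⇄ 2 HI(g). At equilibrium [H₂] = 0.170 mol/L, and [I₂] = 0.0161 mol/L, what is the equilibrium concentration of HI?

At equilibrium, K = [HI]² / ([H₂]·[I₂]) = 132.
([HI])² / ((0.170)·(0.0161)) = 132
[HI]² = 0.361 ⇒ [HI] = 0.601 mol/L

[HI] = 0.601 mol/L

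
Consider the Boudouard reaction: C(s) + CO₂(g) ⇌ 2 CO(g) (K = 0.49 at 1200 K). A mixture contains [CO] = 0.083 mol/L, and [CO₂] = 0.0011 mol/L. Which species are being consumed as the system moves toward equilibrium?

CO (products)

(C is a pure solid — omitted from Q.)
Q = [CO]² / [CO₂] = (0.083)² / (0.0011) = 6.3
Q = 6.3 > K = 0.49: net reverse reaction.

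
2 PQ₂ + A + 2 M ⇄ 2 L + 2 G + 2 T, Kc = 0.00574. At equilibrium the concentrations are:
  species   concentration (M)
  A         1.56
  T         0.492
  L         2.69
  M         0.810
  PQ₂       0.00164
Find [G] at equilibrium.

[G] = 9.50×10⁻⁵ M

At equilibrium, Kc = [L]²·[G]²·[T]² / ([PQ₂]²·[A]·[M]²) = 0.00574.
(2.69)²·([G])²·(0.492)² / ((0.00164)²·(1.56)·(0.810)²) = 0.00574
[G]² = 9.02×10⁻⁹ ⇒ [G] = 9.50×10⁻⁵ M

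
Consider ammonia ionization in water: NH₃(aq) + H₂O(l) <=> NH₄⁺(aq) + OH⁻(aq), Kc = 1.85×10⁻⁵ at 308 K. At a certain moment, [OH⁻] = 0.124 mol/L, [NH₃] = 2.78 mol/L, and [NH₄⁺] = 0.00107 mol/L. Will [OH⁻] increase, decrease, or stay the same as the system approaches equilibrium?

decrease

(H₂O is a pure liquid — omitted from Qc.)
Qc = [NH₄⁺]·[OH⁻] / [NH₃] = (0.00107)·(0.124) / (2.78) = 4.77×10⁻⁵
Qc = 4.77×10⁻⁵ > Kc = 1.85×10⁻⁵: net reverse reaction.
OH⁻ is a product, so it decreases.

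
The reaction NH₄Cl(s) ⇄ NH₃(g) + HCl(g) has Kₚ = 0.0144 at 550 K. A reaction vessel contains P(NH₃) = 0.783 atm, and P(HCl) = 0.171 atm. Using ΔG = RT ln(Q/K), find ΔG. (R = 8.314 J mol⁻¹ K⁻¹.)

(NH₄Cl is a pure solid — omitted from Qₚ.)
Qₚ = P(NH₃)·P(HCl) = (0.783)·(0.171) = 0.134
ΔG = RT ln(Qₚ/Kₚ) = (8.314 J mol⁻¹ K⁻¹)(550 K) × ln(0.134/0.0144)
   = (4.573 kJ/mol)(2.231) = 10.2 kJ/mol
ΔG > 0, so the forward reaction is non-spontaneous (proceeds in reverse).

ΔG = 10.2 kJ/mol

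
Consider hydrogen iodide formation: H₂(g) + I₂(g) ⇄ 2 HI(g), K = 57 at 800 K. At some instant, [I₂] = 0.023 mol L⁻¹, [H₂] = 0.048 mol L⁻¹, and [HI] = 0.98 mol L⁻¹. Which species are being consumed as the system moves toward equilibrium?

Q = [HI]² / ([H₂]·[I₂]) = (0.98)² / ((0.048)·(0.023)) = 870
Q = 870 > K = 57: net reverse reaction.

HI (products)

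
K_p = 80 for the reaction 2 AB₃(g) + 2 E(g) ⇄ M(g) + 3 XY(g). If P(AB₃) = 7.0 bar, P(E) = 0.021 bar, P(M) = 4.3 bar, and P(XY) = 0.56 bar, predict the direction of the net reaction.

Q_p = P(M)·P(XY)³ / (P(AB₃)²·P(E)²) = (4.3)·(0.56)³ / ((7.0)²·(0.021)²) = 35
Q_p = 35 < K_p = 80, so the forward reaction proceeds.

toward products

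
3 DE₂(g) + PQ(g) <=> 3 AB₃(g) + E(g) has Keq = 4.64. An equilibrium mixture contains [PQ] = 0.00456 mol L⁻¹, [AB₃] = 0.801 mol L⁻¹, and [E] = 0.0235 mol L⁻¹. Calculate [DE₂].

At equilibrium, Keq = [AB₃]³·[E] / ([DE₂]³·[PQ]) = 4.64.
(0.801)³·(0.0235) / (([DE₂])³·(0.00456)) = 4.64
[DE₂]³ = 0.571 ⇒ [DE₂] = 0.830 mol L⁻¹

[DE₂] = 0.830 mol L⁻¹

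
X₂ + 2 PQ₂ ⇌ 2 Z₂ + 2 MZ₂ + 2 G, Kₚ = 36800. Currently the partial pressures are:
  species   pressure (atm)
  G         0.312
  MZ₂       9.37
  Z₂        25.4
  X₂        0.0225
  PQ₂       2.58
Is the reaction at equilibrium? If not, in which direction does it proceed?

Qₚ = P(Z₂)²·P(MZ₂)²·P(G)² / (P(X₂)·P(PQ₂)²) = (25.4)²·(9.37)²·(0.312)² / ((0.0225)·(2.58)²) = 36800
Qₚ = 36800 = Kₚ, so the system is already at equilibrium.

neither direction; the system is at equilibrium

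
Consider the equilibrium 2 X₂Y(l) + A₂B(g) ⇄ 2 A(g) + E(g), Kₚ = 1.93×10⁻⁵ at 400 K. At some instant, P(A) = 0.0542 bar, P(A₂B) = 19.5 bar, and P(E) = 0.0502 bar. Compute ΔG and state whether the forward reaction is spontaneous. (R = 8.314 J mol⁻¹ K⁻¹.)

(X₂Y is a pure liquid — omitted from Qₚ.)
Qₚ = P(A)²·P(E) / P(A₂B) = (0.0542)²·(0.0502) / (19.5) = 7.56×10⁻⁶
ΔG = RT ln(Qₚ/Kₚ) = (8.314 J mol⁻¹ K⁻¹)(400 K) × ln(7.56×10⁻⁶/1.93×10⁻⁵)
   = (3.326 kJ/mol)(-0.9372) = -3.12 kJ/mol
ΔG < 0, so the forward reaction is spontaneous (proceeds forward).

ΔG = -3.12 kJ/mol; the forward reaction is spontaneous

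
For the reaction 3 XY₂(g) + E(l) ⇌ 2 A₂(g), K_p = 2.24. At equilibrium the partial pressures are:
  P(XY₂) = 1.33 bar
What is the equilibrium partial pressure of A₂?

P(A₂) = 2.30 bar

(E is a pure liquid — omitted from K_p.)
At equilibrium, K_p = P(A₂)² / P(XY₂)³ = 2.24.
(P(A₂))² / (1.33)³ = 2.24
P(A₂)² = 5.27 ⇒ P(A₂) = 2.30 bar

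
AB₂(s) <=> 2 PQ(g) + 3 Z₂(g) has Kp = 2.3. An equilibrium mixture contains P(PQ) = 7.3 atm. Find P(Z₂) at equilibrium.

(AB₂ is a pure solid — omitted from Kp.)
At equilibrium, Kp = P(PQ)²·P(Z₂)³ = 2.3.
(7.3)²·(P(Z₂))³ = 2.3
P(Z₂)³ = 0.0432 ⇒ P(Z₂) = 0.35 atm

P(Z₂) = 0.35 atm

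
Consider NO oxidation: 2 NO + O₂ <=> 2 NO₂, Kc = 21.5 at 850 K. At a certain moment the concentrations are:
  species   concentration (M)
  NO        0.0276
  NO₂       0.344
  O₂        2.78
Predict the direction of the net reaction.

Qc = [NO₂]² / ([NO]²·[O₂]) = (0.344)² / ((0.0276)²·(2.78)) = 55.9
Qc = 55.9 > Kc = 21.5, so the reverse reaction proceeds.

to the left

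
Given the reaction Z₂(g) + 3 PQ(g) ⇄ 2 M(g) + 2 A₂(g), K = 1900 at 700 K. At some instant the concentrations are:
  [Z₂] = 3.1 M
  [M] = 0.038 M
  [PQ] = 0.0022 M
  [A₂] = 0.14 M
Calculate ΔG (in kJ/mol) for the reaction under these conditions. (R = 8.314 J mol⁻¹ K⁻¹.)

ΔG = -4.63 kJ/mol

Q = [M]²·[A₂]² / ([Z₂]·[PQ]³) = (0.038)²·(0.14)² / ((3.1)·(0.0022)³) = 857
ΔG = RT ln(Q/K) = (8.314 J mol⁻¹ K⁻¹)(700 K) × ln(857/1900)
   = (5.820 kJ/mol)(-0.7962) = -4.63 kJ/mol
ΔG < 0, so the forward reaction is spontaneous (proceeds forward).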